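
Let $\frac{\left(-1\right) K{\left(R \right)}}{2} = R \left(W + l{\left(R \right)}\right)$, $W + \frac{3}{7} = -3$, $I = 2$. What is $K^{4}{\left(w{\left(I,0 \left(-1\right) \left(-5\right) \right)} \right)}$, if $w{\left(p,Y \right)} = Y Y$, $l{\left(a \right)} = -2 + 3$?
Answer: $0$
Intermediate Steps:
$W = - \frac{24}{7}$ ($W = - \frac{3}{7} - 3 = - \frac{24}{7} \approx -3.4286$)
$l{\left(a \right)} = 1$
$w{\left(p,Y \right)} = Y^{2}$
$K{\left(R \right)} = \frac{34 R}{7}$ ($K{\left(R \right)} = - 2 R \left(- \frac{24}{7} + 1\right) = - 2 R \left(- \frac{17}{7}\right) = - 2 \left(- \frac{17 R}{7}\right) = \frac{34 R}{7}$)
$K^{4}{\left(w{\left(I,0 \left(-1\right) \left(-5\right) \right)} \right)} = \left(\frac{34 \left(0 \left(-1\right) \left(-5\right)\right)^{2}}{7}\right)^{4} = \left(\frac{34 \left(0 \left(-5\right)\right)^{2}}{7}\right)^{4} = \left(\frac{34 \cdot 0^{2}}{7}\right)^{4} = \left(\frac{34}{7} \cdot 0\right)^{4} = 0^{4} = 0$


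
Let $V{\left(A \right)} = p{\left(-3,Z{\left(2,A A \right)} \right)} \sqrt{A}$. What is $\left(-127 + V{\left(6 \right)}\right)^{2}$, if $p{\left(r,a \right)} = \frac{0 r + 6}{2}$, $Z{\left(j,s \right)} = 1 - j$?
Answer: $16183 - 762 \sqrt{6} \approx 14316.0$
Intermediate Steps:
$p{\left(r,a \right)} = 3$ ($p{\left(r,a \right)} = \left(0 + 6\right) \frac{1}{2} = 6 \cdot \frac{1}{2} = 3$)
$V{\left(A \right)} = 3 \sqrt{A}$
$\left(-127 + V{\left(6 \right)}\right)^{2} = \left(-127 + 3 \sqrt{6}\right)^{2}$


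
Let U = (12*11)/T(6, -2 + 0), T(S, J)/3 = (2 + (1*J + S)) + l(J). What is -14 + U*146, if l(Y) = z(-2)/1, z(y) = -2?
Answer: 1592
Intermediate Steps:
l(Y) = -2 (l(Y) = -2/1 = -2*1 = -2)
T(S, J) = 3*J + 3*S (T(S, J) = 3*((2 + (1*J + S)) - 2) = 3*((2 + (J + S)) - 2) = 3*((2 + J + S) - 2) = 3*(J + S) = 3*J + 3*S)
U = 11 (U = (12*11)/(3*(-2 + 0) + 3*6) = 132/(3*(-2) + 18) = 132/(-6 + 18) = 132/12 = 132*(1/12) = 11)
-14 + U*146 = -14 + 11*146 = -14 + 1606 = 1592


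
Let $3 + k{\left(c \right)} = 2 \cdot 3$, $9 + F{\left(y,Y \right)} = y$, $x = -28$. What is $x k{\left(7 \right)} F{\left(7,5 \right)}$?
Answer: $168$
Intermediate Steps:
$F{\left(y,Y \right)} = -9 + y$
$k{\left(c \right)} = 3$ ($k{\left(c \right)} = -3 + 2 \cdot 3 = -3 + 6 = 3$)
$x k{\left(7 \right)} F{\left(7,5 \right)} = \left(-28\right) 3 \left(-9 + 7\right) = \left(-84\right) \left(-2\right) = 168$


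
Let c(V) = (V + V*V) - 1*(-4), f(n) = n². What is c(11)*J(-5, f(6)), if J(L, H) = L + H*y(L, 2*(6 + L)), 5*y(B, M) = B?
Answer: -5576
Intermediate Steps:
y(B, M) = B/5
J(L, H) = L + H*L/5 (J(L, H) = L + H*(L/5) = L + H*L/5)
c(V) = 4 + V + V² (c(V) = (V + V²) + 4 = 4 + V + V²)
c(11)*J(-5, f(6)) = (4 + 11 + 11²)*((⅕)*(-5)*(5 + 6²)) = (4 + 11 + 121)*((⅕)*(-5)*(5 + 36)) = 136*((⅕)*(-5)*41) = 136*(-41) = -5576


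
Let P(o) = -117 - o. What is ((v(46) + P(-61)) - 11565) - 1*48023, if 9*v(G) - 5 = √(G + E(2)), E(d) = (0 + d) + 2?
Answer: -536791/9 + 5*√2/9 ≈ -59643.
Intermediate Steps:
E(d) = 2 + d (E(d) = d + 2 = 2 + d)
v(G) = 5/9 + √(4 + G)/9 (v(G) = 5/9 + √(G + (2 + 2))/9 = 5/9 + √(G + 4)/9 = 5/9 + √(4 + G)/9)
((v(46) + P(-61)) - 11565) - 1*48023 = (((5/9 + √(4 + 46)/9) + (-117 - 1*(-61))) - 11565) - 1*48023 = (((5/9 + √50/9) + (-117 + 61)) - 11565) - 48023 = (((5/9 + (5*√2)/9) - 56) - 11565) - 48023 = (((5/9 + 5*√2/9) - 56) - 11565) - 48023 = ((-499/9 + 5*√2/9) - 11565) - 48023 = (-104584/9 + 5*√2/9) - 48023 = -536791/9 + 5*√2/9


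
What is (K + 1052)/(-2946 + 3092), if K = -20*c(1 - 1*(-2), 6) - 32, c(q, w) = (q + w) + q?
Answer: 390/73 ≈ 5.3425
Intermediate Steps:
c(q, w) = w + 2*q
K = -272 (K = -20*(6 + 2*(1 - 1*(-2))) - 32 = -20*(6 + 2*(1 + 2)) - 32 = -20*(6 + 2*3) - 32 = -20*(6 + 6) - 32 = -20*12 - 32 = -240 - 32 = -272)
(K + 1052)/(-2946 + 3092) = (-272 + 1052)/(-2946 + 3092) = 780/146 = 780*(1/146) = 390/73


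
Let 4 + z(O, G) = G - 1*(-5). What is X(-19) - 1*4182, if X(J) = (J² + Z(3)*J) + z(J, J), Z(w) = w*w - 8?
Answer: -3858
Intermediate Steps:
z(O, G) = 1 + G (z(O, G) = -4 + (G - 1*(-5)) = -4 + (G + 5) = -4 + (5 + G) = 1 + G)
Z(w) = -8 + w² (Z(w) = w² - 8 = -8 + w²)
X(J) = 1 + J² + 2*J (X(J) = (J² + (-8 + 3²)*J) + (1 + J) = (J² + (-8 + 9)*J) + (1 + J) = (J² + 1*J) + (1 + J) = (J² + J) + (1 + J) = (J + J²) + (1 + J) = 1 + J² + 2*J)
X(-19) - 1*4182 = (1 + (-19)² + 2*(-19)) - 1*4182 = (1 + 361 - 38) - 4182 = 324 - 4182 = -3858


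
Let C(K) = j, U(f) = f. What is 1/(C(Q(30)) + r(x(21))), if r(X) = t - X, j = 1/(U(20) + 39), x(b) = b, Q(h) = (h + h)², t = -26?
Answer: -59/2772 ≈ -0.021284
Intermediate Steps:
Q(h) = 4*h² (Q(h) = (2*h)² = 4*h²)
j = 1/59 (j = 1/(20 + 39) = 1/59 ≈ 0.016949)
C(K) = 1/59
r(X) = -26 - X
1/(C(Q(30)) + r(x(21))) = 1/(1/59 + (-26 - 1*21)) = 1/(1/59 + (-26 - 21)) = 1/(1/59 - 47) = 1/(-2772/59) = -59/2772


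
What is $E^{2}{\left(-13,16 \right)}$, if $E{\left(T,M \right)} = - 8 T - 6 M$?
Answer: $64$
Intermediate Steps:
$E^{2}{\left(-13,16 \right)} = \left(\left(-8\right) \left(-13\right) - 96\right)^{2} = \left(104 - 96\right)^{2} = 8^{2} = 64$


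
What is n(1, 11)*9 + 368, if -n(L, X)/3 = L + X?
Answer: 44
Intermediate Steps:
n(L, X) = -3*L - 3*X (n(L, X) = -3*(L + X) = -3*L - 3*X)
n(1, 11)*9 + 368 = (-3*1 - 3*11)*9 + 368 = (-3 - 33)*9 + 368 = -36*9 + 368 = -324 + 368 = 44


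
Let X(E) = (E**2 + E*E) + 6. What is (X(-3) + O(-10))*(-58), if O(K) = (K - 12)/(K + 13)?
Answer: -2900/3 ≈ -966.67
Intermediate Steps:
X(E) = 6 + 2*E**2 (X(E) = (E**2 + E**2) + 6 = 2*E**2 + 6 = 6 + 2*E**2)
O(K) = (-12 + K)/(13 + K)
(X(-3) + O(-10))*(-58) = ((6 + 2*(-3)**2) + (-12 - 10)/(13 - 10))*(-58) = ((6 + 2*9) - 22/3)*(-58) = ((6 + 18) + (1/3)*(-22))*(-58) = (24 - 22/3)*(-58) = (50/3)*(-58) = -2900/3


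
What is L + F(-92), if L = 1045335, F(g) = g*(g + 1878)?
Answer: 881023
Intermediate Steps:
F(g) = g*(1878 + g)
L + F(-92) = 1045335 - 92*(1878 - 92) = 1045335 - 92*1786 = 1045335 - 164312 = 881023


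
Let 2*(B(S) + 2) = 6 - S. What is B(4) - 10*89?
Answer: -891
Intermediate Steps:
B(S) = 1 - S/2 (B(S) = -2 + (6 - S)/2 = -2 + (3 - S/2) = 1 - S/2)
B(4) - 10*89 = (1 - ½*4) - 10*89 = (1 - 2) - 890 = -1 - 890 = -891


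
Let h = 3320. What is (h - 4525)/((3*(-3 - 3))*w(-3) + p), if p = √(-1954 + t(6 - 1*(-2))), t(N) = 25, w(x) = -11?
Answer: -79530/13711 + 1205*I*√1929/41133 ≈ -5.8005 + 1.2867*I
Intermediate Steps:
p = I*√1929 (p = √(-1954 + 25) = √(-1929) = I*√1929 ≈ 43.92*I)
(h - 4525)/((3*(-3 - 3))*w(-3) + p) = (3320 - 4525)/((3*(-3 - 3))*(-11) + I*√1929) = -1205/((3*(-6))*(-11) + I*√1929) = -1205/(-18*(-11) + I*√1929) = -1205/(198 + I*√1929)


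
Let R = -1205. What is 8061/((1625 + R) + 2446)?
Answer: 8061/2866 ≈ 2.8126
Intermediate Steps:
8061/((1625 + R) + 2446) = 8061/((1625 - 1205) + 2446) = 8061/(420 + 2446) = 8061/2866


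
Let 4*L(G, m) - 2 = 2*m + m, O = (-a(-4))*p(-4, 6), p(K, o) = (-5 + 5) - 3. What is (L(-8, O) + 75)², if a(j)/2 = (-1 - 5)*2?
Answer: 1849/4 ≈ 462.25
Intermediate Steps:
a(j) = -24 (a(j) = 2*((-1 - 5)*2) = 2*(-6*2) = 2*(-12) = -24)
p(K, o) = -3 (p(K, o) = 0 - 3 = -3)
O = -72 (O = -1*(-24)*(-3) = 24*(-3) = -72)
L(G, m) = ½ + 3*m/4 (L(G, m) = ½ + (2*m + m)/4 = ½ + (3*m)/4 = ½ + 3*m/4)
(L(-8, O) + 75)² = ((½ + (¾)*(-72)) + 75)² = ((½ - 54) + 75)² = (-107/2 + 75)² = (43/2)² = 1849/4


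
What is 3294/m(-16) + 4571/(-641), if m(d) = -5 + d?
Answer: -735815/4487 ≈ -163.99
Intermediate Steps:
3294/m(-16) + 4571/(-641) = 3294/(-5 - 16) + 4571/(-641) = 3294/(-21) + 4571*(-1/641) = 3294*(-1/21) - 4571/641 = -1098/7 - 4571/641 = -735815/4487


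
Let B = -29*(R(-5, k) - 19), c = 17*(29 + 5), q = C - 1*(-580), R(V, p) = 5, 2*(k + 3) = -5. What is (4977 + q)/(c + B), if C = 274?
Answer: 5831/984 ≈ 5.9258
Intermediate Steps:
k = -11/2 (k = -3 + (1/2)*(-5) = -3 - 5/2 = -11/2 ≈ -5.5000)
q = 854 (q = 274 - 1*(-580) = 274 + 580 = 854)
c = 578 (c = 17*34 = 578)
B = 406 (B = -29*(5 - 19) = -29*(-14) = 406)
(4977 + q)/(c + B) = (4977 + 854)/(578 + 406) = 5831/984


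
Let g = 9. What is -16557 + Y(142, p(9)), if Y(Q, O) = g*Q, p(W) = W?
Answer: -15279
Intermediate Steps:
Y(Q, O) = 9*Q
-16557 + Y(142, p(9)) = -16557 + 9*142 = -16557 + 1278 = -15279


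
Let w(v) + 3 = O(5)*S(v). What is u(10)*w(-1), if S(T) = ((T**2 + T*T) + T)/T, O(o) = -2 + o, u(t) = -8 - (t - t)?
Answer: 48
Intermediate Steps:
u(t) = -8 (u(t) = -8 - 1*0 = -8 + 0 = -8)
S(T) = (T + 2*T**2)/T (S(T) = ((T**2 + T**2) + T)/T = (2*T**2 + T)/T = (T + 2*T**2)/T)
w(v) = 6*v (w(v) = -3 + (-2 + 5)*(1 + 2*v) = -3 + 3*(1 + 2*v) = -3 + (3 + 6*v) = 6*v)
u(10)*w(-1) = -48*(-1) = -8*(-6) = 48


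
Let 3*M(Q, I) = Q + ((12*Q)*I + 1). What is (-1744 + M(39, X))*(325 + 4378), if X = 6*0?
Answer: -24417976/3 ≈ -8.1393e+6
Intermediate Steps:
X = 0
M(Q, I) = ⅓ + Q/3 + 4*I*Q (M(Q, I) = (Q + ((12*Q)*I + 1))/3 = (Q + (12*I*Q + 1))/3 = (Q + (1 + 12*I*Q))/3 = (1 + Q + 12*I*Q)/3 = ⅓ + Q/3 + 4*I*Q)
(-1744 + M(39, X))*(325 + 4378) = (-1744 + (⅓ + (⅓)*39 + 4*0*39))*(325 + 4378) = (-1744 + (⅓ + 13 + 0))*4703 = (-1744 + 40/3)*4703 = -5192/3*4703 = -24417976/3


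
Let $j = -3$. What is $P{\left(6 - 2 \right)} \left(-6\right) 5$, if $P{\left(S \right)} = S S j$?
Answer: $1440$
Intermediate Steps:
$P{\left(S \right)} = - 3 S^{2}$ ($P{\left(S \right)} = S S \left(-3\right) = S^{2} \left(-3\right) = - 3 S^{2}$)
$P{\left(6 - 2 \right)} \left(-6\right) 5 = - 3 \left(6 - 2\right)^{2} \left(-6\right) 5 = - 3 \cdot 4^{2} \left(-6\right) 5 = \left(-3\right) 16 \left(-6\right) 5 = \left(-48\right) \left(-6\right) 5 = 288 \cdot 5 = 1440$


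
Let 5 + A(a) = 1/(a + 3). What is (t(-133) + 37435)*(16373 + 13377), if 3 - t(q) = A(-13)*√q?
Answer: 1113780500 + 151725*I*√133 ≈ 1.1138e+9 + 1.7498e+6*I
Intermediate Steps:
A(a) = -5 + 1/(3 + a) (A(a) = -5 + 1/(a + 3) = -5 + 1/(3 + a))
t(q) = 3 + 51*√q/10 (t(q) = 3 - (-14 - 5*(-13))/(3 - 13)*√q = 3 - (-14 + 65)/(-10)*√q = 3 - (-⅒*51)*√q = 3 - (-51)*√q/10 = 3 + 51*√q/10)
(t(-133) + 37435)*(16373 + 13377) = ((3 + 51*√(-133)/10) + 37435)*(16373 + 13377) = ((3 + 51*(I*√133)/10) + 37435)*29750 = ((3 + 51*I*√133/10) + 37435)*29750 = (37438 + 51*I*√133/10)*29750 = 1113780500 + 151725*I*√133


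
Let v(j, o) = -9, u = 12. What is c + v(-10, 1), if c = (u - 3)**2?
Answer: 72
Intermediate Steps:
c = 81 (c = (12 - 3)**2 = 9**2 = 81)
c + v(-10, 1) = 81 - 9 = 72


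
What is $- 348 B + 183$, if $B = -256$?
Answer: $89271$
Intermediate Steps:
$- 348 B + 183 = \left(-348\right) \left(-256\right) + 183 = 89088 + 183 = 89271$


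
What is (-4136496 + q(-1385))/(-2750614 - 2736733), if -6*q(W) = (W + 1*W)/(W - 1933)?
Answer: 41174682569/54621052038 ≈ 0.75382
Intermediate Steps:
q(W) = -W/(3*(-1933 + W)) (q(W) = -(W + 1*W)/(6*(W - 1933)) = -(W + W)/(6*(-1933 + W)) = -2*W/(6*(-1933 + W)) = -W/(3*(-1933 + W)))
(-4136496 + q(-1385))/(-2750614 - 2736733) = (-4136496 - 1*(-1385)/(-5799 + 3*(-1385)))/(-2750614 - 2736733) = (-4136496 - 1*(-1385)/(-5799 - 4155))/(-5487347) = (-4136496 - 1*(-1385)/(-9954))*(-1/5487347) = (-4136496 - 1*(-1385)*(-1/9954))*(-1/5487347) = (-4136496 - 1385/9954)*(-1/5487347) = -41174682569/9954*(-1/5487347) = 41174682569/54621052038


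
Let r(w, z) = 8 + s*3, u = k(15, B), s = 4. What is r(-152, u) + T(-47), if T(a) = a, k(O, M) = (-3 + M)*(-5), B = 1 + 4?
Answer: -27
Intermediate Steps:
B = 5
k(O, M) = 15 - 5*M
u = -10 (u = 15 - 5*5 = 15 - 25 = -10)
r(w, z) = 20 (r(w, z) = 8 + 4*3 = 8 + 12 = 20)
r(-152, u) + T(-47) = 20 - 47 = -27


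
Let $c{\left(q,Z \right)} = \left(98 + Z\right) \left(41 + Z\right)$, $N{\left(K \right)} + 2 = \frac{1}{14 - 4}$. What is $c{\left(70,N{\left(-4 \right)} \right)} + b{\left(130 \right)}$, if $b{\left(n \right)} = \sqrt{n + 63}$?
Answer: $\frac{375751}{100} + \sqrt{193} \approx 3771.4$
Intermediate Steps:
$N{\left(K \right)} = - \frac{19}{10}$ ($N{\left(K \right)} = -2 + \frac{1}{14 - 4} = -2 + \frac{1}{10} = - \frac{19}{10}$)
$b{\left(n \right)} = \sqrt{63 + n}$
$c{\left(q,Z \right)} = \left(41 + Z\right) \left(98 + Z\right)$
$c{\left(70,N{\left(-4 \right)} \right)} + b{\left(130 \right)} = \left(4018 + \left(- \frac{19}{10}\right)^{2} + 139 \left(- \frac{19}{10}\right)\right) + \sqrt{63 + 130} = \left(4018 + \frac{361}{100} - \frac{2641}{10}\right) + \sqrt{193} = \frac{375751}{100} + \sqrt{193}$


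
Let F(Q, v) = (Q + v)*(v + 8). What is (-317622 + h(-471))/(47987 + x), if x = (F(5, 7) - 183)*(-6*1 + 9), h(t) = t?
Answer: -318093/47978 ≈ -6.6300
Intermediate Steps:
F(Q, v) = (8 + v)*(Q + v) (F(Q, v) = (Q + v)*(8 + v) = (8 + v)*(Q + v))
x = -9 (x = ((7**2 + 8*5 + 8*7 + 5*7) - 183)*(-6*1 + 9) = ((49 + 40 + 56 + 35) - 183)*(-6 + 9) = (180 - 183)*3 = -3*3 = -9)
(-317622 + h(-471))/(47987 + x) = (-317622 - 471)/(47987 - 9) = -318093/47978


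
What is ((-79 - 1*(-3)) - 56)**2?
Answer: 17424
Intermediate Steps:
((-79 - 1*(-3)) - 56)**2 = ((-79 + 3) - 56)**2 = (-76 - 56)**2 = (-132)**2 = 17424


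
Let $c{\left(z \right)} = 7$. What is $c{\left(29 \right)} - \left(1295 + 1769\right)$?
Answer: $-3057$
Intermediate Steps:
$c{\left(29 \right)} - \left(1295 + 1769\right) = 7 - \left(1295 + 1769\right) = 7 - 3064 = -3057$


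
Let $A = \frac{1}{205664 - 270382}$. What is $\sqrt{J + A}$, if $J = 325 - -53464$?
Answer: $\frac{\sqrt{225290897711718}}{64718} \approx 231.92$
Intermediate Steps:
$J = 53789$ ($J = 325 + 53464 = 53789$)
$A = - \frac{1}{64718}$ ($A = \frac{1}{-64718} = - \frac{1}{64718} \approx -1.5452 \cdot 10^{-5}$)
$\sqrt{J + A} = \sqrt{53789 - \frac{1}{64718}} = \sqrt{\frac{3481116501}{64718}} = \frac{\sqrt{225290897711718}}{64718}$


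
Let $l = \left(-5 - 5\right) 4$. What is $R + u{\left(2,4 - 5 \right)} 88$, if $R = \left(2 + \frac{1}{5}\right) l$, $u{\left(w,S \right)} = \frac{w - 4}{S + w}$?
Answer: $-264$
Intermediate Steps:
$l = -40$ ($l = \left(-10\right) 4 = -40$)
$u{\left(w,S \right)} = \frac{-4 + w}{S + w}$
$R = -88$ ($R = \left(2 + \frac{1}{5}\right) \left(-40\right) = \frac{11}{5} \left(-40\right) = -88$)
$R + u{\left(2,4 - 5 \right)} 88 = -88 + \frac{-4 + 2}{\left(4 - 5\right) + 2} \cdot 88 = -88 + \frac{1}{\left(4 - 5\right) + 2} \left(-2\right) 88 = -88 + \frac{1}{-1 + 2} \left(-2\right) 88 = -88 + 1^{-1} \left(-2\right) 88 = -88 + 1 \left(-2\right) 88 = -88 - 176 = -264$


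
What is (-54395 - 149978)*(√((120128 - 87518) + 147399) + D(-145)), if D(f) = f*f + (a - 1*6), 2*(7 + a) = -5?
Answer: -8587549087/2 - 613119*√20001 ≈ -4.3805e+9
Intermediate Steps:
a = -19/2 (a = -7 + (½)*(-5) = -7 - 5/2 = -19/2 ≈ -9.5000)
D(f) = -31/2 + f² (D(f) = f*f + (-19/2 - 1*6) = f² + (-19/2 - 6) = f² - 31/2 = -31/2 + f²)
(-54395 - 149978)*(√((120128 - 87518) + 147399) + D(-145)) = (-54395 - 149978)*(√((120128 - 87518) + 147399) + (-31/2 + (-145)²)) = -204373*(√(32610 + 147399) + (-31/2 + 21025)) = -204373*(√180009 + 42019/2) = -204373*(3*√20001 + 42019/2) = -204373*(42019/2 + 3*√20001) = -8587549087/2 - 613119*√20001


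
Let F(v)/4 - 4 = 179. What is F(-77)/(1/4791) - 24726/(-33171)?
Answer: 38777039926/11057 ≈ 3.5070e+6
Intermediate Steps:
F(v) = 732 (F(v) = 16 + 4*179 = 16 + 716 = 732)
F(-77)/(1/4791) - 24726/(-33171) = 732/(1/4791) - 24726/(-33171) = 732/(1/4791) - 24726*(-1/33171) = 732*4791 + 8242/11057 = 3507012 + 8242/11057 = 38777039926/11057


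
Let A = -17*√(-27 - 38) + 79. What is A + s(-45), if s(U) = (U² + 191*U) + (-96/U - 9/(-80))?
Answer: -1557301/240 - 17*I*√65 ≈ -6488.8 - 137.06*I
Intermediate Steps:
A = 79 - 17*I*√65 (A = -17*I*√65 + 79 = 79 - 17*I*√65 ≈ 79.0 - 137.06*I)
s(U) = 9/80 + U² - 96/U + 191*U (s(U) = (U² + 191*U) + (-96/U - 9*(-1/80)) = (U² + 191*U) + (-96/U + 9/80) = (U² + 191*U) + (9/80 - 96/U) = 9/80 + U² - 96/U + 191*U)
A + s(-45) = (79 - 17*I*√65) + (9/80 + (-45)² - 96/(-45) + 191*(-45)) = (79 - 17*I*√65) + (9/80 + 2025 - 96*(-1/45) - 8595) = (79 - 17*I*√65) + (9/80 + 2025 + 32/15 - 8595) = (79 - 17*I*√65) - 1576261/240 = -1557301/240 - 17*I*√65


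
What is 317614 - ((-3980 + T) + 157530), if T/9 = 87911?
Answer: -627135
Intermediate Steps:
T = 791199 (T = 9*87911 = 791199)
317614 - ((-3980 + T) + 157530) = 317614 - ((-3980 + 791199) + 157530) = 317614 - (787219 + 157530) = 317614 - 1*944749 = 317614 - 944749 = -627135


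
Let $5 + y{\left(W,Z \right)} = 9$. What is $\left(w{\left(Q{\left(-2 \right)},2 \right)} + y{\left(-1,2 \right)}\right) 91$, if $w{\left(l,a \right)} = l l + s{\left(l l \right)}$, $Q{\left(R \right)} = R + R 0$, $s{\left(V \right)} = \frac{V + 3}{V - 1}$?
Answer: $\frac{2821}{3} \approx 940.33$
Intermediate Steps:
$y{\left(W,Z \right)} = 4$ ($y{\left(W,Z \right)} = -5 + 9 = 4$)
$s{\left(V \right)} = \frac{3 + V}{-1 + V}$
$Q{\left(R \right)} = R$ ($Q{\left(R \right)} = R + 0 = R$)
$w{\left(l,a \right)} = l^{2} + \frac{3 + l^{2}}{-1 + l^{2}}$ ($w{\left(l,a \right)} = l l + \frac{3 + l l}{-1 + l l} = l^{2} + \frac{3 + l^{2}}{-1 + l^{2}}$)
$\left(w{\left(Q{\left(-2 \right)},2 \right)} + y{\left(-1,2 \right)}\right) 91 = \left(\frac{3 + \left(-2\right)^{4}}{-1 + \left(-2\right)^{2}} + 4\right) 91 = \left(\frac{3 + 16}{-1 + 4} + 4\right) 91 = \left(\frac{1}{3} \cdot 19 + 4\right) 91 = \left(\frac{19}{3} + 4\right) 91 = \frac{31}{3} \cdot 91 = \frac{2821}{3}$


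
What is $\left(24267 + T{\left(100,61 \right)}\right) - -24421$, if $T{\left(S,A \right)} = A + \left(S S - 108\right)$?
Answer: $58641$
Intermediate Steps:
$T{\left(S,A \right)} = -108 + A + S^{2}$ ($T{\left(S,A \right)} = A + \left(S^{2} - 108\right) = A + \left(-108 + S^{2}\right) = -108 + A + S^{2}$)
$\left(24267 + T{\left(100,61 \right)}\right) - -24421 = \left(24267 + \left(-108 + 61 + 100^{2}\right)\right) - -24421 = \left(24267 + \left(-108 + 61 + 10000\right)\right) + 24421 = \left(24267 + 9953\right) + 24421 = 34220 + 24421 = 58641$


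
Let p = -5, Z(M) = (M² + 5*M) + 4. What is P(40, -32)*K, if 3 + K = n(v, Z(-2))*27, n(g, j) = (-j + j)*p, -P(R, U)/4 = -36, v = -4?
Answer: -432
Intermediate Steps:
P(R, U) = 144 (P(R, U) = -4*(-36) = 144)
Z(M) = 4 + M² + 5*M
n(g, j) = 0 (n(g, j) = (-j + j)*(-5) = 0*(-5) = 0)
K = -3 (K = -3 + 0*27 = -3 + 0 = -3)
P(40, -32)*K = 144*(-3) = -432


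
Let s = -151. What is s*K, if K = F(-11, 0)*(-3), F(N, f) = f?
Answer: 0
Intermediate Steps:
K = 0 (K = 0*(-3) = 0)
s*K = -151*0 = 0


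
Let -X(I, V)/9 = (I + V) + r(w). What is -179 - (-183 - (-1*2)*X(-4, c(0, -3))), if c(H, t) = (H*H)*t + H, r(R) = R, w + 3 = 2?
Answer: -86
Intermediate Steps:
w = -1 (w = -3 + 2 = -1)
c(H, t) = H + t*H**2 (c(H, t) = H**2*t + H = t*H**2 + H = H + t*H**2)
X(I, V) = 9 - 9*I - 9*V (X(I, V) = -9*((I + V) - 1) = -9*(-1 + I + V) = 9 - 9*I - 9*V)
-179 - (-183 - (-1*2)*X(-4, c(0, -3))) = -179 - (-183 - (-1*2)*(9 - 9*(-4) - 0*(1 + 0*(-3)))) = -179 - (-183 - (-2)*(9 + 36 - 0*(1 + 0))) = -179 - (-183 - (-2)*(9 + 36 - 0)) = -179 - (-183 - (-2)*(9 + 36 - 9*0)) = -179 - (-183 - (-2)*(9 + 36 + 0)) = -179 - (-183 - (-2)*45) = -179 - (-183 - 1*(-90)) = -179 - (-183 + 90) = -179 - 1*(-93) = -179 + 93 = -86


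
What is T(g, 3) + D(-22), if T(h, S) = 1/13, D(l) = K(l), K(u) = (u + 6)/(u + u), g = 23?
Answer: 63/143 ≈ 0.44056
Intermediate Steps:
K(u) = (6 + u)/(2*u) (K(u) = (6 + u)/((2*u)) = (6 + u)*(1/(2*u)) = (6 + u)/(2*u))
D(l) = (6 + l)/(2*l)
T(h, S) = 1/13
T(g, 3) + D(-22) = 1/13 + (½)*(6 - 22)/(-22) = 1/13 + (½)*(-1/22)*(-16) = 1/13 + 4/11 = 63/143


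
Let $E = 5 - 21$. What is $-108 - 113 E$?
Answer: $1700$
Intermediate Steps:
$E = -16$ ($E = 5 - 21 = -16$)
$-108 - 113 E = -108 - -1808 = -108 + 1808 = 1700$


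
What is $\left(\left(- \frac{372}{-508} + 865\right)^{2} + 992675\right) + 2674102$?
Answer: $\frac{71230008937}{16129} \approx 4.4163 \cdot 10^{6}$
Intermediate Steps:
$\left(\left(- \frac{372}{-508} + 865\right)^{2} + 992675\right) + 2674102 = \left(\left(\left(-372\right) \left(- \frac{1}{508}\right) + 865\right)^{2} + 992675\right) + 2674102 = \left(\left(\frac{93}{127} + 865\right)^{2} + 992675\right) + 2674102 = \left(\left(\frac{109948}{127}\right)^{2} + 992675\right) + 2674102 = \left(\frac{12088562704}{16129} + 992675\right) + 2674102 = \frac{28099417779}{16129} + 2674102 = \frac{71230008937}{16129}$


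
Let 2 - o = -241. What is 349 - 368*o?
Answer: -89075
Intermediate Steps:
o = 243 (o = 2 - 1*(-241) = 2 + 241 = 243)
349 - 368*o = 349 - 368*243 = 349 - 89424 = -89075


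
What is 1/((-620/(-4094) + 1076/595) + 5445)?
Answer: 1217965/6634206447 ≈ 0.00018359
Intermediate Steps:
1/((-620/(-4094) + 1076/595) + 5445) = 1/((-620*(-1/4094) + 1076*(1/595)) + 5445) = 1/((310/2047 + 1076/595) + 5445) = 1/(2387022/1217965 + 5445) = 1/(6634206447/1217965) = 1217965/6634206447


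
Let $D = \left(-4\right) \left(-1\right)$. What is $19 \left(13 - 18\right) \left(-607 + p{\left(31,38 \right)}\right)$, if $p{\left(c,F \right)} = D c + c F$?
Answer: $-66025$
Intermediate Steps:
$D = 4$
$p{\left(c,F \right)} = 4 c + F c$ ($p{\left(c,F \right)} = 4 c + c F = 4 c + F c$)
$19 \left(13 - 18\right) \left(-607 + p{\left(31,38 \right)}\right) = 19 \left(13 - 18\right) \left(-607 + 31 \left(4 + 38\right)\right) = 19 \left(-5\right) \left(-607 + 31 \cdot 42\right) = - 95 \left(-607 + 1302\right) = \left(-95\right) 695 = -66025$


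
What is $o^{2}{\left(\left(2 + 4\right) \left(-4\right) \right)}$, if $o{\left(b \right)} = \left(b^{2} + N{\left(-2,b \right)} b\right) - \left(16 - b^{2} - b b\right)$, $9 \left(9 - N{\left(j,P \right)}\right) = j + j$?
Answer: $\frac{19855936}{9} \approx 2.2062 \cdot 10^{6}$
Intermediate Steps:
$N{\left(j,P \right)} = 9 - \frac{2 j}{9}$ ($N{\left(j,P \right)} = 9 - \frac{j + j}{9} = 9 - \frac{2 j}{9}$)
$o{\left(b \right)} = -16 + 3 b^{2} + \frac{85 b}{9}$ ($o{\left(b \right)} = \left(b^{2} + \left(9 - - \frac{4}{9}\right) b\right) - \left(16 - b^{2} - b b\right) = \left(b^{2} + \left(9 + \frac{4}{9}\right) b\right) + \left(\left(b^{2} + b^{2}\right) - 16\right) = \left(b^{2} + \frac{85 b}{9}\right) + \left(2 b^{2} - 16\right) = \left(b^{2} + \frac{85 b}{9}\right) + \left(-16 + 2 b^{2}\right) = -16 + 3 b^{2} + \frac{85 b}{9}$)
$o^{2}{\left(\left(2 + 4\right) \left(-4\right) \right)} = \left(-16 + 3 \left(\left(2 + 4\right) \left(-4\right)\right)^{2} + \frac{85 \left(2 + 4\right) \left(-4\right)}{9}\right)^{2} = \left(-16 + 3 \left(6 \left(-4\right)\right)^{2} + \frac{85 \cdot 6 \left(-4\right)}{9}\right)^{2} = \left(-16 + 3 \left(-24\right)^{2} + \frac{85}{9} \left(-24\right)\right)^{2} = \left(-16 + 3 \cdot 576 - \frac{680}{3}\right)^{2} = \left(-16 + 1728 - \frac{680}{3}\right)^{2} = \left(\frac{4456}{3}\right)^{2} = \frac{19855936}{9}$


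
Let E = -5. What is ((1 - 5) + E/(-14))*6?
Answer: -153/7 ≈ -21.857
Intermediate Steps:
((1 - 5) + E/(-14))*6 = ((1 - 5) - 5/(-14))*6 = (-4 - 5*(-1/14))*6 = (-4 + 5/14)*6 = -51/14*6 = -153/7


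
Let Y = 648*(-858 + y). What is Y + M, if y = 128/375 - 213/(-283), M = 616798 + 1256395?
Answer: 46621345759/35375 ≈ 1.3179e+6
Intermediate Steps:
M = 1873193
y = 116099/106125 (y = 128*(1/375) - 213*(-1/283) = 128/375 + 213/283 = 116099/106125 ≈ 1.0940)
Y = -19642856616/35375 (Y = 648*(-858 + 116099/106125) = 648*(-90939151/106125) = -19642856616/35375 ≈ -5.5528e+5)
Y + M = -19642856616/35375 + 1873193 = 46621345759/35375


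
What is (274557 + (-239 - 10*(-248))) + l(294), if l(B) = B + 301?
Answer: 277393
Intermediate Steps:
l(B) = 301 + B
(274557 + (-239 - 10*(-248))) + l(294) = (274557 + (-239 - 10*(-248))) + (301 + 294) = (274557 + (-239 + 2480)) + 595 = (274557 + 2241) + 595 = 276798 + 595 = 277393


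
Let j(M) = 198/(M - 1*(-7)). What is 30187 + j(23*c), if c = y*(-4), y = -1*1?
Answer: 30189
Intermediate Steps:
y = -1
c = 4 (c = -1*(-4) = 4)
j(M) = 198/(7 + M) (j(M) = 198/(M + 7) = 198/(7 + M))
30187 + j(23*c) = 30187 + 198/(7 + 23*4) = 30187 + 198/(7 + 92) = 30187 + 198/99 = 30187 + 198*(1/99) = 30187 + 2 = 30189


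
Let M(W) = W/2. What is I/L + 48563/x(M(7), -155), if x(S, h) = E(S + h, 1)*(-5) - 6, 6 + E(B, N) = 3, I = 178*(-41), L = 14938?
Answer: 362684206/67221 ≈ 5395.4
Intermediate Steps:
M(W) = W/2 (M(W) = W*(½) = W/2)
I = -7298
E(B, N) = -3 (E(B, N) = -6 + 3 = -3)
x(S, h) = 9 (x(S, h) = -3*(-5) - 6 = 15 - 6 = 9)
I/L + 48563/x(M(7), -155) = -7298/14938 + 48563/9 = -7298*1/14938 + 48563*(⅑) = -3649/7469 + 48563/9 = 362684206/67221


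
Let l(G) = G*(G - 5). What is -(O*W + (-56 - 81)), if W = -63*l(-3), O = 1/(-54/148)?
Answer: -4007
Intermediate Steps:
l(G) = G*(-5 + G)
O = -74/27 (O = 1/(-54*1/148) = 1/(-27/74) = -74/27 ≈ -2.7407)
W = -1512 (W = -(-189)*(-5 - 3) = -(-189)*(-8) = -63*24 = -1512)
-(O*W + (-56 - 81)) = -(-74/27*(-1512) + (-56 - 81)) = -(4144 - 137) = -1*4007 = -4007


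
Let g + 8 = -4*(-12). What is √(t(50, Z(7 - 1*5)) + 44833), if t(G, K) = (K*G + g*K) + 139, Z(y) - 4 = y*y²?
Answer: 2*√11513 ≈ 214.60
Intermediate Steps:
Z(y) = 4 + y³ (Z(y) = 4 + y*y² = 4 + y³)
g = 40 (g = -8 - 4*(-12) = -8 + 48 = 40)
t(G, K) = 139 + 40*K + G*K (t(G, K) = (K*G + 40*K) + 139 = (G*K + 40*K) + 139 = (40*K + G*K) + 139 = 139 + 40*K + G*K)
√(t(50, Z(7 - 1*5)) + 44833) = √((139 + 40*(4 + (7 - 1*5)³) + 50*(4 + (7 - 1*5)³)) + 44833) = √((139 + 40*(4 + (7 - 5)³) + 50*(4 + (7 - 5)³)) + 44833) = √((139 + 40*(4 + 2³) + 50*(4 + 2³)) + 44833) = √((139 + 40*(4 + 8) + 50*(4 + 8)) + 44833) = √((139 + 40*12 + 50*12) + 44833) = √((139 + 480 + 600) + 44833) = √(1219 + 44833) = √46052 = 2*√11513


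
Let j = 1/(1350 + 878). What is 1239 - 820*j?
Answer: 689918/557 ≈ 1238.6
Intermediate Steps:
j = 1/2228 ≈ 0.00044883
1239 - 820*j = 1239 - 820*1/2228 = 1239 - 205/557 = 689918/557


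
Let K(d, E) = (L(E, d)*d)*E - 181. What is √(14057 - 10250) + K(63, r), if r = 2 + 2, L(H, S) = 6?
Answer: 1331 + 9*√47 ≈ 1392.7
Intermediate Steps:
r = 4
K(d, E) = -181 + 6*E*d (K(d, E) = (6*d)*E - 181 = 6*E*d - 181 = -181 + 6*E*d)
√(14057 - 10250) + K(63, r) = √(14057 - 10250) + (-181 + 6*4*63) = √3807 + (-181 + 1512) = 9*√47 + 1331 = 1331 + 9*√47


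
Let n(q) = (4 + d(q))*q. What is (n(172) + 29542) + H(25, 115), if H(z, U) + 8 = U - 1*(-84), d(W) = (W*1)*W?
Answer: 5118869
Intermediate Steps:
d(W) = W² (d(W) = W*W = W²)
n(q) = q*(4 + q²) (n(q) = (4 + q²)*q = q*(4 + q²))
H(z, U) = 76 + U (H(z, U) = -8 + (U - 1*(-84)) = -8 + (U + 84) = -8 + (84 + U) = 76 + U)
(n(172) + 29542) + H(25, 115) = (172*(4 + 172²) + 29542) + (76 + 115) = (172*(4 + 29584) + 29542) + 191 = (172*29588 + 29542) + 191 = (5089136 + 29542) + 191 = 5118678 + 191 = 5118869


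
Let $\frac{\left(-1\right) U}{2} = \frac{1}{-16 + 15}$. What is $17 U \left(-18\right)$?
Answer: $-612$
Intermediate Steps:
$U = 2$ ($U = - \frac{2}{-16 + 15} = - \frac{2}{-1} = \left(-2\right) \left(-1\right) = 2$)
$17 U \left(-18\right) = 17 \cdot 2 \left(-18\right) = 34 \left(-18\right) = -612$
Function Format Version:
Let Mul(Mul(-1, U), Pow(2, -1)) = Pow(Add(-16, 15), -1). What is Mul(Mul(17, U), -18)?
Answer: -612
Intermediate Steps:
U = 2 (U = Mul(-2, Pow(Add(-16, 15), -1)) = Mul(-2, Pow(-1, -1)) = Mul(-2, -1) = 2)
Mul(Mul(17, U), -18) = Mul(Mul(17, 2), -18) = Mul(34, -18) = -612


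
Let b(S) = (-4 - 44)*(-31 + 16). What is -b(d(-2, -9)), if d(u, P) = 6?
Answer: -720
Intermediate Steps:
b(S) = 720 (b(S) = -48*(-15) = 720)
-b(d(-2, -9)) = -1*720 = -720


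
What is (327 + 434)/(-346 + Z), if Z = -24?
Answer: -761/370 ≈ -2.0568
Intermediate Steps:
(327 + 434)/(-346 + Z) = (327 + 434)/(-346 - 24) = 761/(-370) = 761*(-1/370) = -761/370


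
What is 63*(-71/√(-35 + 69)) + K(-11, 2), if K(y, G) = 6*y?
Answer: -66 - 4473*√34/34 ≈ -833.11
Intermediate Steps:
63*(-71/√(-35 + 69)) + K(-11, 2) = 63*(-71/√(-35 + 69)) + 6*(-11) = 63*(-71*√34/34) - 66 = -4473*√34/34 - 66 = -66 - 4473*√34/34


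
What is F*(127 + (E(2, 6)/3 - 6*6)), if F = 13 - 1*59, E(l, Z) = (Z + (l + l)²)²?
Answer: -34822/3 ≈ -11607.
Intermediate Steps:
E(l, Z) = (Z + 4*l²)² (E(l, Z) = (Z + (2*l)²)² = (Z + 4*l²)²)
F = -46 (F = 13 - 59 = -46)
F*(127 + (E(2, 6)/3 - 6*6)) = -46*(127 + ((6 + 4*2²)²/3 - 6*6)) = -46*(127 + ((6 + 4*4)²*(⅓) - 36)) = -46*(127 + ((6 + 16)²*(⅓) - 36)) = -46*(127 + (22²*(⅓) - 36)) = -46*(127 + (484*(⅓) - 36)) = -46*(127 + (484/3 - 36)) = -46*(127 + 376/3) = -46*757/3 = -34822/3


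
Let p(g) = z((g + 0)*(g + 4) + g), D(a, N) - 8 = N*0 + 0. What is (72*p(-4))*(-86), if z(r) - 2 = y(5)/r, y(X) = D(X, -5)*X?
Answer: 49536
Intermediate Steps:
D(a, N) = 8 (D(a, N) = 8 + (N*0 + 0) = 8 + (0 + 0) = 8 + 0 = 8)
y(X) = 8*X
z(r) = 2 + 40/r (z(r) = 2 + (8*5)/r = 2 + 40/r)
p(g) = 2 + 40/(g + g*(4 + g)) (p(g) = 2 + 40/((g + 0)*(g + 4) + g) = 2 + 40/(g*(4 + g) + g) = 2 + 40/(g + g*(4 + g)))
(72*p(-4))*(-86) = (72*(2*(20 - 4*(5 - 4))/(-4*(5 - 4))))*(-86) = (72*(2*(-¼)*(20 - 4*1)/1))*(-86) = (72*(2*(-¼)*1*(20 - 4)))*(-86) = (72*(2*(-¼)*1*16))*(-86) = (72*(-8))*(-86) = -576*(-86) = 49536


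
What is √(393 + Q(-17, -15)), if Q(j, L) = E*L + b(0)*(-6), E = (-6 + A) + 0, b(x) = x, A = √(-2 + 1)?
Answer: √(483 - 15*I) ≈ 21.98 - 0.3412*I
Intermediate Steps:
A = I (A = √(-1) = I ≈ 1.0*I)
E = -6 + I (E = (-6 + I) + 0 = -6 + I ≈ -6.0 + 1.0*I)
Q(j, L) = L*(-6 + I) (Q(j, L) = (-6 + I)*L + 0*(-6) = L*(-6 + I) + 0 = L*(-6 + I))
√(393 + Q(-17, -15)) = √(393 - 15*(-6 + I)) = √(393 + (90 - 15*I)) = √(483 - 15*I)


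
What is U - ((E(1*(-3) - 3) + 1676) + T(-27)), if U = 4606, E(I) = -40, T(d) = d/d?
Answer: 2969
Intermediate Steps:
T(d) = 1
U - ((E(1*(-3) - 3) + 1676) + T(-27)) = 4606 - ((-40 + 1676) + 1) = 4606 - (1636 + 1) = 4606 - 1*1637 = 4606 - 1637 = 2969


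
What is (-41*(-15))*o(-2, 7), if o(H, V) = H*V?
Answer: -8610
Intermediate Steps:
(-41*(-15))*o(-2, 7) = (-41*(-15))*(-2*7) = 615*(-14) = -8610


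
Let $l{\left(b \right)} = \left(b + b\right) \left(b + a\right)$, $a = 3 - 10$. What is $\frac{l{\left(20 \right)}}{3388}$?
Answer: $\frac{130}{847} \approx 0.15348$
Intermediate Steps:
$a = -7$ ($a = 3 - 10 = -7$)
$l{\left(b \right)} = 2 b \left(-7 + b\right)$ ($l{\left(b \right)} = \left(b + b\right) \left(b - 7\right) = 2 b \left(-7 + b\right)$)
$\frac{l{\left(20 \right)}}{3388} = \frac{2 \cdot 20 \left(-7 + 20\right)}{3388} = 2 \cdot 20 \cdot 13 \cdot \frac{1}{3388} = 520 \cdot \frac{1}{3388} = \frac{130}{847}$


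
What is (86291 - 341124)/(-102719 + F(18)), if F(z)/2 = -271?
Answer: 254833/103261 ≈ 2.4679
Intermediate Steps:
F(z) = -542 (F(z) = 2*(-271) = -542)
(86291 - 341124)/(-102719 + F(18)) = (86291 - 341124)/(-102719 - 542) = -254833/(-103261) = -254833*(-1/103261) = 254833/103261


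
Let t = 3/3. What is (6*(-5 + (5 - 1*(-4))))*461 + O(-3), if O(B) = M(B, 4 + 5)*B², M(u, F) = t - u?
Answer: 11100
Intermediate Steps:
t = 1 (t = 3*(⅓) = 1)
M(u, F) = 1 - u
O(B) = B²*(1 - B) (O(B) = (1 - B)*B² = B²*(1 - B))
(6*(-5 + (5 - 1*(-4))))*461 + O(-3) = (6*(-5 + (5 - 1*(-4))))*461 + (-3)²*(1 - 1*(-3)) = (6*(-5 + (5 + 4)))*461 + 9*(1 + 3) = (6*(-5 + 9))*461 + 9*4 = (6*4)*461 + 36 = 24*461 + 36 = 11064 + 36 = 11100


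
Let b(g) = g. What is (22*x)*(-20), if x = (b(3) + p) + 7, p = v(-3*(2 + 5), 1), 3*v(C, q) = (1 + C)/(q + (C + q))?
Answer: -259600/57 ≈ -4554.4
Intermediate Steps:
v(C, q) = (1 + C)/(3*(C + 2*q)) (v(C, q) = ((1 + C)/(q + (C + q)))/3 = ((1 + C)/(C + 2*q))/3 = (1 + C)/(3*(C + 2*q)))
p = 20/57 (p = (1 - 3*(2 + 5))/(3*(-3*(2 + 5) + 2*1)) = (1 - 3*7)/(3*(-3*7 + 2)) = (1 - 21)/(3*(-21 + 2)) = (⅓)*(-20)/(-19) = (⅓)*(-1/19)*(-20) = 20/57 ≈ 0.35088)
x = 590/57 (x = (3 + 20/57) + 7 = 191/57 + 7 = 590/57 ≈ 10.351)
(22*x)*(-20) = (22*(590/57))*(-20) = (12980/57)*(-20) = -259600/57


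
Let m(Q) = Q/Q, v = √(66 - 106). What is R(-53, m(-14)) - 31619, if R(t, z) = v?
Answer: -31619 + 2*I*√10 ≈ -31619.0 + 6.3246*I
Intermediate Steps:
v = 2*I*√10 (v = √(-40) = 2*I*√10 ≈ 6.3246*I)
m(Q) = 1
R(t, z) = 2*I*√10
R(-53, m(-14)) - 31619 = 2*I*√10 - 31619 = -31619 + 2*I*√10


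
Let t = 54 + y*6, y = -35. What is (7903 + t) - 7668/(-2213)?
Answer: 17151779/2213 ≈ 7750.5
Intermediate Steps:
t = -156 (t = 54 - 35*6 = 54 - 210 = -156)
(7903 + t) - 7668/(-2213) = (7903 - 156) - 7668/(-2213) = 7747 - 7668*(-1/2213) = 7747 + 7668/2213 = 17151779/2213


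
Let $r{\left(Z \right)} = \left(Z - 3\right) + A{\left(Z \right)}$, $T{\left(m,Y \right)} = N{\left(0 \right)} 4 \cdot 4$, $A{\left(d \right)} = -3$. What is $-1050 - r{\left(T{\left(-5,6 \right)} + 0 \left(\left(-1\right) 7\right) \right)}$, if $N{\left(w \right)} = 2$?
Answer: $-1076$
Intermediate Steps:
$T{\left(m,Y \right)} = 32$ ($T{\left(m,Y \right)} = 2 \cdot 4 \cdot 4 = 8 \cdot 4 = 32$)
$r{\left(Z \right)} = -6 + Z$ ($r{\left(Z \right)} = \left(Z - 3\right) - 3 = \left(-3 + Z\right) - 3 = -6 + Z$)
$-1050 - r{\left(T{\left(-5,6 \right)} + 0 \left(\left(-1\right) 7\right) \right)} = -1050 - \left(-6 + \left(32 + 0 \left(\left(-1\right) 7\right)\right)\right) = -1050 - \left(-6 + \left(32 + 0 \left(-7\right)\right)\right) = -1050 - \left(-6 + \left(32 + 0\right)\right) = -1050 - \left(-6 + 32\right) = -1050 - 26 = -1076$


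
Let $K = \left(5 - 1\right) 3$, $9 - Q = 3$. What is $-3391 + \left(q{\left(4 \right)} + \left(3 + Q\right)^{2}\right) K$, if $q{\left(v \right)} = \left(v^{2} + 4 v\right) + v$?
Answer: $-1987$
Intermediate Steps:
$Q = 6$ ($Q = 9 - 3 = 6$)
$K = 12$ ($K = 4 \cdot 3 = 12$)
$q{\left(v \right)} = v^{2} + 5 v$
$-3391 + \left(q{\left(4 \right)} + \left(3 + Q\right)^{2}\right) K = -3391 + \left(4 \left(5 + 4\right) + \left(3 + 6\right)^{2}\right) 12 = -3391 + \left(4 \cdot 9 + 9^{2}\right) 12 = -3391 + \left(36 + 81\right) 12 = -3391 + 117 \cdot 12 = -3391 + 1404 = -1987$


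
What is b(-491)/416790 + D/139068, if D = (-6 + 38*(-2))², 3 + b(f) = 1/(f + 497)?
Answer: 467016989/9660358620 ≈ 0.048344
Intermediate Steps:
b(f) = -3 + 1/(497 + f) (b(f) = -3 + 1/(f + 497) = -3 + 1/(497 + f))
D = 6724 (D = (-6 - 76)² = (-82)² = 6724)
b(-491)/416790 + D/139068 = ((-1490 - 3*(-491))/(497 - 491))/416790 + 6724/139068 = ((-1490 + 1473)/6)*(1/416790) + 6724*(1/139068) = ((⅙)*(-17))*(1/416790) + 1681/34767 = -17/6*1/416790 + 1681/34767 = -17/2500740 + 1681/34767 = 467016989/9660358620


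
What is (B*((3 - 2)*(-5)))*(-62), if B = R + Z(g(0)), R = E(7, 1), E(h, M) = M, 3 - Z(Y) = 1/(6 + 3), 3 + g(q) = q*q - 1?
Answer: 10850/9 ≈ 1205.6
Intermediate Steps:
g(q) = -4 + q**2 (g(q) = -3 + (q*q - 1) = -3 + (q**2 - 1) = -3 + (-1 + q**2) = -4 + q**2)
Z(Y) = 26/9 (Z(Y) = 3 - 1/(6 + 3) = 3 - 1/9 = 26/9)
R = 1
B = 35/9 (B = 1 + 26/9 = 35/9 ≈ 3.8889)
(B*((3 - 2)*(-5)))*(-62) = (35*((3 - 2)*(-5))/9)*(-62) = (35*(1*(-5))/9)*(-62) = ((35/9)*(-5))*(-62) = -175/9*(-62) = 10850/9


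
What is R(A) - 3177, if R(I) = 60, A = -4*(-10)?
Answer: -3117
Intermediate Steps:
A = 40
R(A) - 3177 = 60 - 3177 = -3117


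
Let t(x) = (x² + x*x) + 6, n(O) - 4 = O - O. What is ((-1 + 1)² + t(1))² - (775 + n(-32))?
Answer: -715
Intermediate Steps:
n(O) = 4 (n(O) = 4 + (O - O) = 4 + 0 = 4)
t(x) = 6 + 2*x² (t(x) = (x² + x²) + 6 = 2*x² + 6 = 6 + 2*x²)
((-1 + 1)² + t(1))² - (775 + n(-32)) = ((-1 + 1)² + (6 + 2*1²))² - (775 + 4) = (0² + (6 + 2*1))² - 1*779 = (0 + (6 + 2))² - 779 = (0 + 8)² - 779 = 8² - 779 = 64 - 779 = -715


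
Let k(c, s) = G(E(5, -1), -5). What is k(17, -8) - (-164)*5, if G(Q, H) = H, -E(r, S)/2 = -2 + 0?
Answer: 815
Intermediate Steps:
E(r, S) = 4 (E(r, S) = -2*(-2 + 0) = -2*(-2) = 4)
k(c, s) = -5
k(17, -8) - (-164)*5 = -5 - (-164)*5 = -5 - 1*(-820) = -5 + 820 = 815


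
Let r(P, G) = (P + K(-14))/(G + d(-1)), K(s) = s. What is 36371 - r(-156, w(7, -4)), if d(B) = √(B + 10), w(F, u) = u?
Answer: 36201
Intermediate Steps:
d(B) = √(10 + B)
r(P, G) = (-14 + P)/(3 + G) (r(P, G) = (P - 14)/(G + √(10 - 1)) = (-14 + P)/(G + √9) = (-14 + P)/(G + 3) = (-14 + P)/(3 + G))
36371 - r(-156, w(7, -4)) = 36371 - (-14 - 156)/(3 - 4) = 36371 - (-170)/(-1) = 36371 - (-1)*(-170) = 36371 - 1*170 = 36371 - 170 = 36201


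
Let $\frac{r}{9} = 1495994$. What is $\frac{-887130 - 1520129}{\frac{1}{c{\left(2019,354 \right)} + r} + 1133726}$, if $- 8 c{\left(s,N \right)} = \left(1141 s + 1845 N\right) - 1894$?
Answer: $- \frac{252176395744127}{118765341179086} \approx -2.1233$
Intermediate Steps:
$r = 13463946$ ($r = 9 \cdot 1495994 = 13463946$)
$c{\left(s,N \right)} = \frac{947}{4} - \frac{1845 N}{8} - \frac{1141 s}{8}$ ($c{\left(s,N \right)} = - \frac{\left(1141 s + 1845 N\right) - 1894}{8} = - \frac{-1894 + 1141 s + 1845 N}{8} = \frac{947}{4} - \frac{1845 N}{8} - \frac{1141 s}{8}$)
$\frac{-887130 - 1520129}{\frac{1}{c{\left(2019,354 \right)} + r} + 1133726} = \frac{-887130 - 1520129}{\frac{1}{\left(\frac{947}{4} - \frac{326565}{4} - \frac{2303679}{8}\right) + 13463946} + 1133726} = - \frac{2407259}{\frac{1}{\left(\frac{947}{4} - \frac{326565}{4} - \frac{2303679}{8}\right) + 13463946} + 1133726} = - \frac{2407259}{\frac{1}{- \frac{2954915}{8} + 13463946} + 1133726} = - \frac{2407259}{\frac{1}{\frac{104756653}{8}} + 1133726} = - \frac{2407259}{\frac{8}{104756653} + 1133726} = - \frac{2407259}{\frac{118765341179086}{104756653}} = \left(-2407259\right) \frac{104756653}{118765341179086} = - \frac{252176395744127}{118765341179086}$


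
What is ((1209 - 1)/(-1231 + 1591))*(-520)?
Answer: -15704/9 ≈ -1744.9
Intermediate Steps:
((1209 - 1)/(-1231 + 1591))*(-520) = (1208/360)*(-520) = (1208*(1/360))*(-520) = (151/45)*(-520) = -15704/9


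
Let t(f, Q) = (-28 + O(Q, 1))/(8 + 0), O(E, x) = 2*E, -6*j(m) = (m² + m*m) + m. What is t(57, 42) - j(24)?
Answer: 203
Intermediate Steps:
j(m) = -m²/3 - m/6 (j(m) = -((m² + m*m) + m)/6 = -((m² + m²) + m)/6 = -(2*m² + m)/6 = -(m + 2*m²)/6 = -m²/3 - m/6)
t(f, Q) = -7/2 + Q/4 (t(f, Q) = (-28 + 2*Q)/(8 + 0) = (-28 + 2*Q)/8 = (-28 + 2*Q)*(⅛) = -7/2 + Q/4)
t(57, 42) - j(24) = (-7/2 + (¼)*42) - (-1)*24*(1 + 2*24)/6 = (-7/2 + 21/2) - (-1)*24*(1 + 48)/6 = 7 - (-1)*24*49/6 = 7 - 1*(-196) = 7 + 196 = 203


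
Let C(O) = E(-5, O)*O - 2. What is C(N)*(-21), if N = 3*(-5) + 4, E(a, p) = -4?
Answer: -882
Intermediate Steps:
N = -11 (N = -15 + 4 = -11)
C(O) = -2 - 4*O (C(O) = -4*O - 2 = -2 - 4*O)
C(N)*(-21) = (-2 - 4*(-11))*(-21) = (-2 + 44)*(-21) = 42*(-21) = -882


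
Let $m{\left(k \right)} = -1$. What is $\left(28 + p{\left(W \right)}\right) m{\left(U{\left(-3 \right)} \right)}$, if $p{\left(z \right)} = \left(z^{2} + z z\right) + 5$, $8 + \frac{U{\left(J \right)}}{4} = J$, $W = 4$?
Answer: $-65$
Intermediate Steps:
$U{\left(J \right)} = -32 + 4 J$
$p{\left(z \right)} = 5 + 2 z^{2}$ ($p{\left(z \right)} = \left(z^{2} + z^{2}\right) + 5 = 2 z^{2} + 5 = 5 + 2 z^{2}$)
$\left(28 + p{\left(W \right)}\right) m{\left(U{\left(-3 \right)} \right)} = \left(28 + \left(5 + 2 \cdot 4^{2}\right)\right) \left(-1\right) = \left(28 + \left(5 + 2 \cdot 16\right)\right) \left(-1\right) = \left(28 + \left(5 + 32\right)\right) \left(-1\right) = \left(28 + 37\right) \left(-1\right) = 65 \left(-1\right) = -65$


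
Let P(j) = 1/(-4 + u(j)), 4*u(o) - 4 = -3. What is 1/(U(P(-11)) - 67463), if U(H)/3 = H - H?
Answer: -1/67463 ≈ -1.4823e-5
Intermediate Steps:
u(o) = ¼ (u(o) = 1 + (¼)*(-3) = 1 - ¾ = ¼)
P(j) = -4/15 (P(j) = 1/(-4 + ¼) = 1/(-15/4) = -4/15)
U(H) = 0 (U(H) = 3*(H - H) = 3*0 = 0)
1/(U(P(-11)) - 67463) = 1/(0 - 67463) = 1/(-67463) = -1/67463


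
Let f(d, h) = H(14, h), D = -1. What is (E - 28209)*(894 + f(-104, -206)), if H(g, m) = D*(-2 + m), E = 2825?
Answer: -27973168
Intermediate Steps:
H(g, m) = 2 - m (H(g, m) = -(-2 + m) = 2 - m)
f(d, h) = 2 - h
(E - 28209)*(894 + f(-104, -206)) = (2825 - 28209)*(894 + (2 - 1*(-206))) = -25384*(894 + (2 + 206)) = -25384*(894 + 208) = -25384*1102 = -27973168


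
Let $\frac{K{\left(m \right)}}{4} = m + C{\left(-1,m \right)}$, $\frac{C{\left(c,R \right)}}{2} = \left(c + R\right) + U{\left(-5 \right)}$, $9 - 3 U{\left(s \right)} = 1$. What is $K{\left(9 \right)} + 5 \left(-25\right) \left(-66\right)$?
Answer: $\frac{25114}{3} \approx 8371.3$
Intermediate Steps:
$U{\left(s \right)} = \frac{8}{3}$ ($U{\left(s \right)} = 3 - \frac{1}{3} = \frac{8}{3}$)
$C{\left(c,R \right)} = \frac{16}{3} + 2 R + 2 c$ ($C{\left(c,R \right)} = 2 \left(\left(c + R\right) + \frac{8}{3}\right) = 2 \left(\left(R + c\right) + \frac{8}{3}\right) = 2 \left(\frac{8}{3} + R + c\right) = \frac{16}{3} + 2 R + 2 c$)
$K{\left(m \right)} = \frac{40}{3} + 12 m$ ($K{\left(m \right)} = 4 \left(m + \left(\frac{16}{3} + 2 m + 2 \left(-1\right)\right)\right) = 4 \left(m + \left(\frac{16}{3} + 2 m - 2\right)\right) = 4 \left(m + \left(\frac{10}{3} + 2 m\right)\right) = 4 \left(\frac{10}{3} + 3 m\right) = \frac{40}{3} + 12 m$)
$K{\left(9 \right)} + 5 \left(-25\right) \left(-66\right) = \left(\frac{40}{3} + 12 \cdot 9\right) + 5 \left(-25\right) \left(-66\right) = \left(\frac{40}{3} + 108\right) - -8250 = \frac{364}{3} + 8250 = \frac{25114}{3}$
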